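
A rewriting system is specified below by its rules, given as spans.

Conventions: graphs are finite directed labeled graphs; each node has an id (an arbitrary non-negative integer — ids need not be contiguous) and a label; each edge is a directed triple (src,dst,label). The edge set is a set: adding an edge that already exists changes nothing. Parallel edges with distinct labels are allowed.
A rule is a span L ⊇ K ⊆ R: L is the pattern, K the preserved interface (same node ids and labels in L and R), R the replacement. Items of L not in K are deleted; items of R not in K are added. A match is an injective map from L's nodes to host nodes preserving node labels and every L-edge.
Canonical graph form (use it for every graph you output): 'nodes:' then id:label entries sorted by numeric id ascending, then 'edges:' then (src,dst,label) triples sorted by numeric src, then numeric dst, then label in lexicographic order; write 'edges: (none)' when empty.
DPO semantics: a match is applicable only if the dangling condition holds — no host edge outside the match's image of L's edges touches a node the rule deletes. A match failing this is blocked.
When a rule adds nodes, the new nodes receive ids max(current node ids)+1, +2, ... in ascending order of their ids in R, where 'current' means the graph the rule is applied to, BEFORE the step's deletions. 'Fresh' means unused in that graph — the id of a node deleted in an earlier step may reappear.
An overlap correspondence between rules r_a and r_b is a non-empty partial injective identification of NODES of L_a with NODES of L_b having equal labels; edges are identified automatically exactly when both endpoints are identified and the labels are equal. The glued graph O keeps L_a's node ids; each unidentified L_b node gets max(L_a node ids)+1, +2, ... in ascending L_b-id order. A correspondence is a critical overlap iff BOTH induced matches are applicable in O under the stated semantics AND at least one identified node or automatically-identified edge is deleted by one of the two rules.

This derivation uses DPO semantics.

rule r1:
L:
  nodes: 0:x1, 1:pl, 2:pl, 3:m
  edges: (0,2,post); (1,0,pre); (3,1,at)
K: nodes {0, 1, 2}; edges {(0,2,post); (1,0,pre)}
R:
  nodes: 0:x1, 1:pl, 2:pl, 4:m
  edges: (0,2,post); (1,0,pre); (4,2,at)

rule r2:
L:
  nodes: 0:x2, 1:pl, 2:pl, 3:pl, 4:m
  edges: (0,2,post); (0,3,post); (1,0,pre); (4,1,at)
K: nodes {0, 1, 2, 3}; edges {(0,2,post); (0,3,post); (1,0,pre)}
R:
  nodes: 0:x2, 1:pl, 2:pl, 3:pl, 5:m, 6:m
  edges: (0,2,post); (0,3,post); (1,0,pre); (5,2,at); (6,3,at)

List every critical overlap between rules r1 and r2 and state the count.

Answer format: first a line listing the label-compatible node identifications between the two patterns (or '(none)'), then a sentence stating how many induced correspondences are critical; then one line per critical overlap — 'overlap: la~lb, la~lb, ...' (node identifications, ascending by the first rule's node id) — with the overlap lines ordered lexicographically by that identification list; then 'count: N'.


label-compatible node identifications between L(r1) and L(r2): 1~1, 1~2, 1~3, 2~1, 2~2, 2~3, 3~4
3 of the induced correspondences are critical overlaps of r1 and r2.
overlap: 1~1, 2~2, 3~4
overlap: 1~1, 2~3, 3~4
overlap: 1~1, 3~4
count: 3


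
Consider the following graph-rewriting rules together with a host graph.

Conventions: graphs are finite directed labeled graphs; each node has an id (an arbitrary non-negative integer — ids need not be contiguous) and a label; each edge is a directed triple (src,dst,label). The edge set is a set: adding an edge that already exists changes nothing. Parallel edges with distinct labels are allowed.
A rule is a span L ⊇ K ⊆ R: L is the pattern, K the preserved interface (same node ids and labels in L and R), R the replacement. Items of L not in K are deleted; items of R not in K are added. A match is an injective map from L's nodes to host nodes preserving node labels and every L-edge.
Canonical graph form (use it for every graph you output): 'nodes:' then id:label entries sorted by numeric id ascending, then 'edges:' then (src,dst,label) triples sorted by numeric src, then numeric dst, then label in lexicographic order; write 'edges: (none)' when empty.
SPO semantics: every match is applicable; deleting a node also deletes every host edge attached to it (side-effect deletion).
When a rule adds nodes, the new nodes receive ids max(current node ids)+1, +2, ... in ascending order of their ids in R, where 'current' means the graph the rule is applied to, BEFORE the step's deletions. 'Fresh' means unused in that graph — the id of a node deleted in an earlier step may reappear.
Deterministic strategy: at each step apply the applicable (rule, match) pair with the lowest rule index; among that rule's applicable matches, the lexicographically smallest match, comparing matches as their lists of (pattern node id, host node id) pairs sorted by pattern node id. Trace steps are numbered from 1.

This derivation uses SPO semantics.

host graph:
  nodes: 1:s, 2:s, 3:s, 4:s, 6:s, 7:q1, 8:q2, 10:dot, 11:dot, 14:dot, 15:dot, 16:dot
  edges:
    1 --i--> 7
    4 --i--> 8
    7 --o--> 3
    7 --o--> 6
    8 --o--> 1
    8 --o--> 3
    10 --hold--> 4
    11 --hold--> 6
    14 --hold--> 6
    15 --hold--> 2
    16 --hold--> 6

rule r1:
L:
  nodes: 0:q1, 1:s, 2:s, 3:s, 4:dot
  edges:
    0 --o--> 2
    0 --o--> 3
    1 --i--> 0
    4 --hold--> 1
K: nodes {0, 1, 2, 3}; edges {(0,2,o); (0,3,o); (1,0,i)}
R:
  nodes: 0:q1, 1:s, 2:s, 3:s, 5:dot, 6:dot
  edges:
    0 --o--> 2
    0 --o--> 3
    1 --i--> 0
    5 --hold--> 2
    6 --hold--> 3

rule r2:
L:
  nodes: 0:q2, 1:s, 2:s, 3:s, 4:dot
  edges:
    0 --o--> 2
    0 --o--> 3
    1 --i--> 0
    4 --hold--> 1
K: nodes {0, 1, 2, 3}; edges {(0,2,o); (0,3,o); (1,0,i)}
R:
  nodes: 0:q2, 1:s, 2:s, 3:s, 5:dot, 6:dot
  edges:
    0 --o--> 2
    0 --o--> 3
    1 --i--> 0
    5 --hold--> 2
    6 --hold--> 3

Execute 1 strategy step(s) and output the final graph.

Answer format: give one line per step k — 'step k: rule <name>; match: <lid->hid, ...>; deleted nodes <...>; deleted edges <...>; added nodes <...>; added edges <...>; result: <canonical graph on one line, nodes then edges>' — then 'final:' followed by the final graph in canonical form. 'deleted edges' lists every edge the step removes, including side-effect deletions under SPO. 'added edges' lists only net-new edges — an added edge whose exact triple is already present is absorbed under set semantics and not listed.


step 1: rule r2; match: 0->8, 1->4, 2->1, 3->3, 4->10; deleted nodes 10; deleted edges (10,4,hold); added nodes 17, 18; added edges (17,1,hold); (18,3,hold); result: nodes: 1:s, 2:s, 3:s, 4:s, 6:s, 7:q1, 8:q2, 11:dot, 14:dot, 15:dot, 16:dot, 17:dot, 18:dot edges: (1,7,i); (4,8,i); (7,3,o); (7,6,o); (8,1,o); (8,3,o); (11,6,hold); (14,6,hold); (15,2,hold); (16,6,hold); (17,1,hold); (18,3,hold)
final:
nodes: 1:s, 2:s, 3:s, 4:s, 6:s, 7:q1, 8:q2, 11:dot, 14:dot, 15:dot, 16:dot, 17:dot, 18:dot
edges: (1,7,i); (4,8,i); (7,3,o); (7,6,o); (8,1,o); (8,3,o); (11,6,hold); (14,6,hold); (15,2,hold); (16,6,hold); (17,1,hold); (18,3,hold)


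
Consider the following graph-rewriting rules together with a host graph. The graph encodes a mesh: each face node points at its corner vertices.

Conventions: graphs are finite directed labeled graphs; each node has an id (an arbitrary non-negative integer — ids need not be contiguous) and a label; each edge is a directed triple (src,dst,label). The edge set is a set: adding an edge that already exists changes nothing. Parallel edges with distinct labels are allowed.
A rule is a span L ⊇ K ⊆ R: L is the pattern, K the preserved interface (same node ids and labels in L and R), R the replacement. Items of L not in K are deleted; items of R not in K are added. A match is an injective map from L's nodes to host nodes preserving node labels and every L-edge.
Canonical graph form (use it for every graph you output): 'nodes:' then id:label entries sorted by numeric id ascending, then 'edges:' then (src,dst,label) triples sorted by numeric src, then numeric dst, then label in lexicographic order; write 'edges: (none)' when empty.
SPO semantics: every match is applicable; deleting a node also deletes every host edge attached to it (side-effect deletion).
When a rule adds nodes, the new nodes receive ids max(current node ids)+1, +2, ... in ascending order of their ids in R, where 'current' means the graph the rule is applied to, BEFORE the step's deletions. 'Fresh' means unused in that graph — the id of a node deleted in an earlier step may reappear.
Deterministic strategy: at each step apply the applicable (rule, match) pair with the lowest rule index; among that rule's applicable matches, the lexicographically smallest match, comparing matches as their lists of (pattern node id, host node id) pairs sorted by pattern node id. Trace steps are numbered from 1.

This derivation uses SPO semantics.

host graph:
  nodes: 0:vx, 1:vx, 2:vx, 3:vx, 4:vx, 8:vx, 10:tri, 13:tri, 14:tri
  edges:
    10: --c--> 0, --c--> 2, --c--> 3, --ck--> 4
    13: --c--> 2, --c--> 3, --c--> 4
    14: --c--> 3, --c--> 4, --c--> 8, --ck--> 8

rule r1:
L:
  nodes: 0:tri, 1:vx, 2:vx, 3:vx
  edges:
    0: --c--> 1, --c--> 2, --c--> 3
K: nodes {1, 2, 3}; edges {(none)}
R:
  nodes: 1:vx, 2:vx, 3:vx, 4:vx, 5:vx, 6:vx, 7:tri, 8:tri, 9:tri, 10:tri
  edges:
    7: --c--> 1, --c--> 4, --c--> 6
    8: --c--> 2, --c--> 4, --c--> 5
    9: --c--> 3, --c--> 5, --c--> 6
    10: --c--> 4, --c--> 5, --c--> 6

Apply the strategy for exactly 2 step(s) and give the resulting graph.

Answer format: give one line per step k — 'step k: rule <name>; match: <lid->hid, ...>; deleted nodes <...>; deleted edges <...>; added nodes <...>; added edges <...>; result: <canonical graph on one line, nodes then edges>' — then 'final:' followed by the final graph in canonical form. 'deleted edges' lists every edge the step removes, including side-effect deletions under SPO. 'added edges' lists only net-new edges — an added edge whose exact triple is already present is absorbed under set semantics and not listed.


step 1: rule r1; match: 0->10, 1->0, 2->2, 3->3; deleted nodes 10; deleted edges (10,0,c); (10,2,c); (10,3,c); (10,4,ck); added nodes 15, 16, 17, 18, 19, 20, 21; added edges (18,0,c); (18,15,c); (18,17,c); (19,2,c); (19,15,c); (19,16,c); (20,3,c); (20,16,c); (20,17,c); (21,15,c); (21,16,c); (21,17,c); result: nodes: 0:vx, 1:vx, 2:vx, 3:vx, 4:vx, 8:vx, 13:tri, 14:tri, 15:vx, 16:vx, 17:vx, 18:tri, 19:tri, 20:tri, 21:tri edges: (13,2,c); (13,3,c); (13,4,c); (14,3,c); (14,4,c); (14,8,c); (14,8,ck); (18,0,c); (18,15,c); (18,17,c); (19,2,c); (19,15,c); (19,16,c); (20,3,c); (20,16,c); (20,17,c); (21,15,c); (21,16,c); (21,17,c)
step 2: rule r1; match: 0->13, 1->2, 2->3, 3->4; deleted nodes 13; deleted edges (13,2,c); (13,3,c); (13,4,c); added nodes 22, 23, 24, 25, 26, 27, 28; added edges (25,2,c); (25,22,c); (25,24,c); (26,3,c); (26,22,c); (26,23,c); (27,4,c); (27,23,c); (27,24,c); (28,22,c); (28,23,c); (28,24,c); result: nodes: 0:vx, 1:vx, 2:vx, 3:vx, 4:vx, 8:vx, 14:tri, 15:vx, 16:vx, 17:vx, 18:tri, 19:tri, 20:tri, 21:tri, 22:vx, 23:vx, 24:vx, 25:tri, 26:tri, 27:tri, 28:tri edges: (14,3,c); (14,4,c); (14,8,c); (14,8,ck); (18,0,c); (18,15,c); (18,17,c); (19,2,c); (19,15,c); (19,16,c); (20,3,c); (20,16,c); (20,17,c); (21,15,c); (21,16,c); (21,17,c); (25,2,c); (25,22,c); (25,24,c); (26,3,c); (26,22,c); (26,23,c); (27,4,c); (27,23,c); (27,24,c); (28,22,c); (28,23,c); (28,24,c)
final:
nodes: 0:vx, 1:vx, 2:vx, 3:vx, 4:vx, 8:vx, 14:tri, 15:vx, 16:vx, 17:vx, 18:tri, 19:tri, 20:tri, 21:tri, 22:vx, 23:vx, 24:vx, 25:tri, 26:tri, 27:tri, 28:tri
edges: (14,3,c); (14,4,c); (14,8,c); (14,8,ck); (18,0,c); (18,15,c); (18,17,c); (19,2,c); (19,15,c); (19,16,c); (20,3,c); (20,16,c); (20,17,c); (21,15,c); (21,16,c); (21,17,c); (25,2,c); (25,22,c); (25,24,c); (26,3,c); (26,22,c); (26,23,c); (27,4,c); (27,23,c); (27,24,c); (28,22,c); (28,23,c); (28,24,c)


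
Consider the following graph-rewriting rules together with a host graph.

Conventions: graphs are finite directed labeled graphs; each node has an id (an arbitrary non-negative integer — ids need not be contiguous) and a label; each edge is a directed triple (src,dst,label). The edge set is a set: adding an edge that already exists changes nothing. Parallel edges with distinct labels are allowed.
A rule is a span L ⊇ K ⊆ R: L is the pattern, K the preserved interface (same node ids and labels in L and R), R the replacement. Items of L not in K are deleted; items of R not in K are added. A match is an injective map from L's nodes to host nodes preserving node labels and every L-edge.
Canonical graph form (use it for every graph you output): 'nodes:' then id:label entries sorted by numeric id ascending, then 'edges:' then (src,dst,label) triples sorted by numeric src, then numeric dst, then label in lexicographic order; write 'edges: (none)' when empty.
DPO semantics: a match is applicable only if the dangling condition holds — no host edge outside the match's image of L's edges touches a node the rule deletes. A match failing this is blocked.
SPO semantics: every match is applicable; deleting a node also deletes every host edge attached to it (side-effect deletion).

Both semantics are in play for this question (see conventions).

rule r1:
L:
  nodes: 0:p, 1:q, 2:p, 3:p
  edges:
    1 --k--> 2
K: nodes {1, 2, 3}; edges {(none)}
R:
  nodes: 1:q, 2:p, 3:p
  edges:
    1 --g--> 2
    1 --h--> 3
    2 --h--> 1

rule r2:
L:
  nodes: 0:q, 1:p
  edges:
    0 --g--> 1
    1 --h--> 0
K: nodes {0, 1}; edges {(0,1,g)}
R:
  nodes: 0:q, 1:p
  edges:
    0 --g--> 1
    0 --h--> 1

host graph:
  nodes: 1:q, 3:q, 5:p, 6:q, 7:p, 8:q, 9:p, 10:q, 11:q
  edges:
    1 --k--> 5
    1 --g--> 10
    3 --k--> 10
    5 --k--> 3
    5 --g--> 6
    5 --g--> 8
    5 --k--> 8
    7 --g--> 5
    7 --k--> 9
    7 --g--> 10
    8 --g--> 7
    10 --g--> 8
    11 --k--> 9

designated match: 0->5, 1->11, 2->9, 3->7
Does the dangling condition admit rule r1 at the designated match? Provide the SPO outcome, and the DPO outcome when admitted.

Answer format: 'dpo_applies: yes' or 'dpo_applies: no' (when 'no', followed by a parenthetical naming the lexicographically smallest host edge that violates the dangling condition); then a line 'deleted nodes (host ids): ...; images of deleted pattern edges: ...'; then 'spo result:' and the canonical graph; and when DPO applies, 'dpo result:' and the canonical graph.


dpo_applies: no
(the rule deletes node 5, which keeps host edge (1,5,k) outside the match image — the dangling condition fails, DPO blocks; SPO proceeds and side-deletes such edges)
deleted nodes (host ids): 5; images of deleted pattern edges: (11,9,k)
spo result:
nodes: 1:q, 3:q, 6:q, 7:p, 8:q, 9:p, 10:q, 11:q
edges: (1,10,g); (3,10,k); (7,9,k); (7,10,g); (8,7,g); (9,11,h); (10,8,g); (11,7,h); (11,9,g)


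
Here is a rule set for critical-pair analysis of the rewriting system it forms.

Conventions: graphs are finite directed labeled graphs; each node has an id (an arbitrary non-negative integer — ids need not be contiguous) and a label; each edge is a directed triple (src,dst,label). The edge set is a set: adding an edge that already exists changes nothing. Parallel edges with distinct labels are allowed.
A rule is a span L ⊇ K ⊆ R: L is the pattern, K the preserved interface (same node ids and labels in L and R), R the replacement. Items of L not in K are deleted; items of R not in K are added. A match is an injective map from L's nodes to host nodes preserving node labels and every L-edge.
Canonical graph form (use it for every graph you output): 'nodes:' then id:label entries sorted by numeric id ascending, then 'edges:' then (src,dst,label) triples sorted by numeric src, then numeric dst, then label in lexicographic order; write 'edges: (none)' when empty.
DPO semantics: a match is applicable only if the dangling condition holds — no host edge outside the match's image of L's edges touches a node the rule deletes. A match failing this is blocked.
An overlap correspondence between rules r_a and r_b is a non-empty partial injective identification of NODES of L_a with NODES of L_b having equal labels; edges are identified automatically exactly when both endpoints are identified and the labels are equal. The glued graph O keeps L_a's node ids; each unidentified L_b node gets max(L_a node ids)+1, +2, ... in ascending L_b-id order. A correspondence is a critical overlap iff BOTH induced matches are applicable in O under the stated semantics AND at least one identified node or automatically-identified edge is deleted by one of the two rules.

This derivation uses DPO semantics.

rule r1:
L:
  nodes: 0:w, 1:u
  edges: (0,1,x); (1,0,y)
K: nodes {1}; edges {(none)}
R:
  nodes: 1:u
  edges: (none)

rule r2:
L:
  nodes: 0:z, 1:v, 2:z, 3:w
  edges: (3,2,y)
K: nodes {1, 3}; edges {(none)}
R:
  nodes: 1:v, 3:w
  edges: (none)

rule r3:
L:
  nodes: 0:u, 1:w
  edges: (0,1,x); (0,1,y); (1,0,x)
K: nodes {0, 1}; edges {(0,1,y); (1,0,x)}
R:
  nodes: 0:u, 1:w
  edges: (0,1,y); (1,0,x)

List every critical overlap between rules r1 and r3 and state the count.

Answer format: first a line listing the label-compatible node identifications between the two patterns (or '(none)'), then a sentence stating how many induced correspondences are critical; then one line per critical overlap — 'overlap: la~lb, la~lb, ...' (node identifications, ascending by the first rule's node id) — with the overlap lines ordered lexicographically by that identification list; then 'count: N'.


label-compatible node identifications between L(r1) and L(r3): 0~1, 1~0
0 of the induced correspondences are critical overlaps of r1 and r3.
count: 0


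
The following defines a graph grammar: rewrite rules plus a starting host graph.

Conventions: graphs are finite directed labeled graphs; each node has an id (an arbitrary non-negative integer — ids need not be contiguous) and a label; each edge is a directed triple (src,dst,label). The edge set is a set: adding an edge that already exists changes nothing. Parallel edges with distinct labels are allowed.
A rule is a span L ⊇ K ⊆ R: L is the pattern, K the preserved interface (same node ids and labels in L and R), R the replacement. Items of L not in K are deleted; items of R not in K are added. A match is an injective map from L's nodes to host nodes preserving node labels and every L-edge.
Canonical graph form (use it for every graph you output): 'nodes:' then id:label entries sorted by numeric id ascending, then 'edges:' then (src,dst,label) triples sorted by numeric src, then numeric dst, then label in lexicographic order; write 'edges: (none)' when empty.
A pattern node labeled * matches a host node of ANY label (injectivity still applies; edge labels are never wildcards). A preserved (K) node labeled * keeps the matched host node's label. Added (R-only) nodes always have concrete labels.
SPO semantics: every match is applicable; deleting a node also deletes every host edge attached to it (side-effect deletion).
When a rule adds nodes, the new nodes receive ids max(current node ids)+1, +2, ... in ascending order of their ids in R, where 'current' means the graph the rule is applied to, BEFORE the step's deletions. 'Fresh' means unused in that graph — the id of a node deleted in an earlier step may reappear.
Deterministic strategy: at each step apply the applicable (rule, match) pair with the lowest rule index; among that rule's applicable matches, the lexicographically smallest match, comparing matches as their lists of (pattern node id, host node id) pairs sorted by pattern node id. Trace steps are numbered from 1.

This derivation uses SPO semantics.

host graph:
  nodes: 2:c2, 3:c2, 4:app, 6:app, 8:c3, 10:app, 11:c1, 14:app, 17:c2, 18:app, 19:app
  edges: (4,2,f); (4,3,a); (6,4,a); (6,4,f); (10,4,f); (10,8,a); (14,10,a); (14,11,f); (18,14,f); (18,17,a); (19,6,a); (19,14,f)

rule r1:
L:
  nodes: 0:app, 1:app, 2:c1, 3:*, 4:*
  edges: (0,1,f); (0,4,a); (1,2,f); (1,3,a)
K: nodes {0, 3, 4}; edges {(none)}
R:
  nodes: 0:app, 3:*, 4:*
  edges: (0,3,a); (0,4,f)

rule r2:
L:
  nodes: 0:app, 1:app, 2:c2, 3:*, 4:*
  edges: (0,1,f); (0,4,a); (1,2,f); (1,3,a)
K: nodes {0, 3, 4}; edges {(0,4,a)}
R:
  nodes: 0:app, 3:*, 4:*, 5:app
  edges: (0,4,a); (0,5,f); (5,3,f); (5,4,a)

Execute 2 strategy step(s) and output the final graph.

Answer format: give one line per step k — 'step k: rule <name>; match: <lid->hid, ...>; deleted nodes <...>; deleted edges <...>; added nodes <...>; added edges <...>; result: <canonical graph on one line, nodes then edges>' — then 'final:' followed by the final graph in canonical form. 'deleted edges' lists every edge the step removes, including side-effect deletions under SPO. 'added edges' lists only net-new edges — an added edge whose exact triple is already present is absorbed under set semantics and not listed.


step 1: rule r1; match: 0->18, 1->14, 2->11, 3->10, 4->17; deleted nodes 11, 14; deleted edges (14,10,a); (14,11,f); (18,14,f); (18,17,a); (19,14,f); added nodes (none); added edges (18,10,a); (18,17,f); result: nodes: 2:c2, 3:c2, 4:app, 6:app, 8:c3, 10:app, 17:c2, 18:app, 19:app edges: (4,2,f); (4,3,a); (6,4,a); (6,4,f); (10,4,f); (10,8,a); (18,10,a); (18,17,f); (19,6,a)
step 2: rule r2; match: 0->10, 1->4, 2->2, 3->3, 4->8; deleted nodes 2, 4; deleted edges (4,2,f); (4,3,a); (6,4,a); (6,4,f); (10,4,f); added nodes 20; added edges (10,20,f); (20,3,f); (20,8,a); result: nodes: 3:c2, 6:app, 8:c3, 10:app, 17:c2, 18:app, 19:app, 20:app edges: (10,8,a); (10,20,f); (18,10,a); (18,17,f); (19,6,a); (20,3,f); (20,8,a)
final:
nodes: 3:c2, 6:app, 8:c3, 10:app, 17:c2, 18:app, 19:app, 20:app
edges: (10,8,a); (10,20,f); (18,10,a); (18,17,f); (19,6,a); (20,3,f); (20,8,a)


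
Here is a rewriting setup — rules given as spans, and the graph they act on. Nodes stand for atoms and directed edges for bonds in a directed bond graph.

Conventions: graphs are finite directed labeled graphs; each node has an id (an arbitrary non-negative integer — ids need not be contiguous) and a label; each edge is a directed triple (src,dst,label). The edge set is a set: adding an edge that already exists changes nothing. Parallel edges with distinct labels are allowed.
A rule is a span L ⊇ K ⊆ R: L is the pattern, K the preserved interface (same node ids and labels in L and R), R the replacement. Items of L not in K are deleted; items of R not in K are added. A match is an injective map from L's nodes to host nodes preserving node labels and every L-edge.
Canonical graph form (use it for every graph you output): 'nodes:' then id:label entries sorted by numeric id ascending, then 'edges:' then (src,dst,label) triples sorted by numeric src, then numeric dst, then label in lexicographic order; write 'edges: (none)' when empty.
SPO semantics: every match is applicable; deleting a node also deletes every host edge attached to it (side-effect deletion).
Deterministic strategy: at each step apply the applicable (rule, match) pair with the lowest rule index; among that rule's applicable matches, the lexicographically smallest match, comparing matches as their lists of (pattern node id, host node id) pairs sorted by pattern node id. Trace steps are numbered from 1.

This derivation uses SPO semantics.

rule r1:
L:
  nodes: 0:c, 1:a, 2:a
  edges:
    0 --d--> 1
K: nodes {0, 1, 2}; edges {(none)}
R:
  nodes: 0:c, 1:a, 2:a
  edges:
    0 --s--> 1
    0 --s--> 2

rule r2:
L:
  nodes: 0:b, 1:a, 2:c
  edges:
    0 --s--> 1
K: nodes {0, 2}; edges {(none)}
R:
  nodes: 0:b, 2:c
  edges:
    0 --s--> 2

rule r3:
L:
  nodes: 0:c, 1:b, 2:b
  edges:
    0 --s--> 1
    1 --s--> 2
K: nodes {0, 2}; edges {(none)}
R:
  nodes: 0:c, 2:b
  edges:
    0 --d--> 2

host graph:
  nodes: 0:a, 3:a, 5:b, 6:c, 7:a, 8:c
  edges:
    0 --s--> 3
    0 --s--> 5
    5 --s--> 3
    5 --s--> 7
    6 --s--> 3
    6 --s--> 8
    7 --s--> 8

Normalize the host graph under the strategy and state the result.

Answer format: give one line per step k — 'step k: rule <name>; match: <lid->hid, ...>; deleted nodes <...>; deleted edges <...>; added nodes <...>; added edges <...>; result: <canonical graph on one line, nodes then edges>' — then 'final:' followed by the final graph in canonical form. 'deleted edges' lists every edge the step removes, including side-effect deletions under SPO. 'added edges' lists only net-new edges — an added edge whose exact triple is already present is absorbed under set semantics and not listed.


step 1: rule r2; match: 0->5, 1->3, 2->6; deleted nodes 3; deleted edges (0,3,s); (5,3,s); (6,3,s); added nodes (none); added edges (5,6,s); result: nodes: 0:a, 5:b, 6:c, 7:a, 8:c edges: (0,5,s); (5,6,s); (5,7,s); (6,8,s); (7,8,s)
step 2: rule r2; match: 0->5, 1->7, 2->6; deleted nodes 7; deleted edges (5,7,s); (7,8,s); added nodes (none); added edges (none); result: nodes: 0:a, 5:b, 6:c, 8:c edges: (0,5,s); (5,6,s); (6,8,s)
final:
nodes: 0:a, 5:b, 6:c, 8:c
edges: (0,5,s); (5,6,s); (6,8,s)


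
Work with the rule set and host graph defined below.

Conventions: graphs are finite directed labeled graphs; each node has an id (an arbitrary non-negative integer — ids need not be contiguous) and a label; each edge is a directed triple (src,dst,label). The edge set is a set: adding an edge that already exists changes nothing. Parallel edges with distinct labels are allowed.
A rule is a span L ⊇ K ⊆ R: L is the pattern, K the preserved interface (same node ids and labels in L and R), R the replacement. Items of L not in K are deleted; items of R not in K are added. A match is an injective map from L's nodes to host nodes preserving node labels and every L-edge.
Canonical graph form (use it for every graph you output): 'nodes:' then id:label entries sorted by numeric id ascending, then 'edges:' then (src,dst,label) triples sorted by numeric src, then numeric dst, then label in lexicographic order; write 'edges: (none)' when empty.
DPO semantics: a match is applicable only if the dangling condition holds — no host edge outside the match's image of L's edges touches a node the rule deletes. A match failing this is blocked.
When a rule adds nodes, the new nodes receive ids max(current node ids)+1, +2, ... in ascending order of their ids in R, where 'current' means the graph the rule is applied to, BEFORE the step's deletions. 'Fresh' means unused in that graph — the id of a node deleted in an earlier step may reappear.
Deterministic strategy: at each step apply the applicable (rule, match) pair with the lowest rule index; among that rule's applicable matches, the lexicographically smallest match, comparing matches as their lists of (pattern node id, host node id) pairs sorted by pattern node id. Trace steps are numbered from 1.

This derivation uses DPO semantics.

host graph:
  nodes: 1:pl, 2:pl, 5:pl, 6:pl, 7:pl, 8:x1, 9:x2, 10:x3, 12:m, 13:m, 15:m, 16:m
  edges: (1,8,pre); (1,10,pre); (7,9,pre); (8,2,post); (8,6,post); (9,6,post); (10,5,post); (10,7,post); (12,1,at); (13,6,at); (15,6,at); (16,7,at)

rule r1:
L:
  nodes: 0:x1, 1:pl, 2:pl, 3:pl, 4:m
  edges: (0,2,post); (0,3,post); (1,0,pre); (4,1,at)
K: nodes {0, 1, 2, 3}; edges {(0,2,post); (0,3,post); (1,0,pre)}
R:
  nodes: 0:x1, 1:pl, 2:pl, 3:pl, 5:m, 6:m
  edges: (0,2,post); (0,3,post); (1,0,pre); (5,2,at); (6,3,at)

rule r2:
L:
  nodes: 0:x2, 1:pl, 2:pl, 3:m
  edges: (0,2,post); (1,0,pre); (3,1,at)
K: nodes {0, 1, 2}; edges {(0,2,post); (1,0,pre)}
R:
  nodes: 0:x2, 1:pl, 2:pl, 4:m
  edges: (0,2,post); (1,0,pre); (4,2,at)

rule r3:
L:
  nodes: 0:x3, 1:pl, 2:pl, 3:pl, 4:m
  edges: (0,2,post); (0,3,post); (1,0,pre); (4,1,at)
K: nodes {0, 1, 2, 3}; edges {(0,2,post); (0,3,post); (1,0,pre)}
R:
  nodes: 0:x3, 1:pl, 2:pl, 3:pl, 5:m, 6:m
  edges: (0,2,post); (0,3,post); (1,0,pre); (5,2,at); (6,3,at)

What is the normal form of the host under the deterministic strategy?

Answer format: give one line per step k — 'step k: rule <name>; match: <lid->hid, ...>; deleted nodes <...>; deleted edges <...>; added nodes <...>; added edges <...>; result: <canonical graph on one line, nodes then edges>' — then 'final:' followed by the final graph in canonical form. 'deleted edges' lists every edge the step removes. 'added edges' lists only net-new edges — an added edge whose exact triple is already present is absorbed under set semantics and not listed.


step 1: rule r1; match: 0->8, 1->1, 2->2, 3->6, 4->12; deleted nodes 12; deleted edges (12,1,at); added nodes 17, 18; added edges (17,2,at); (18,6,at); result: nodes: 1:pl, 2:pl, 5:pl, 6:pl, 7:pl, 8:x1, 9:x2, 10:x3, 13:m, 15:m, 16:m, 17:m, 18:m edges: (1,8,pre); (1,10,pre); (7,9,pre); (8,2,post); (8,6,post); (9,6,post); (10,5,post); (10,7,post); (13,6,at); (15,6,at); (16,7,at); (17,2,at); (18,6,at)
step 2: rule r2; match: 0->9, 1->7, 2->6, 3->16; deleted nodes 16; deleted edges (16,7,at); added nodes 19; added edges (19,6,at); result: nodes: 1:pl, 2:pl, 5:pl, 6:pl, 7:pl, 8:x1, 9:x2, 10:x3, 13:m, 15:m, 17:m, 18:m, 19:m edges: (1,8,pre); (1,10,pre); (7,9,pre); (8,2,post); (8,6,post); (9,6,post); (10,5,post); (10,7,post); (13,6,at); (15,6,at); (17,2,at); (18,6,at); (19,6,at)
final:
nodes: 1:pl, 2:pl, 5:pl, 6:pl, 7:pl, 8:x1, 9:x2, 10:x3, 13:m, 15:m, 17:m, 18:m, 19:m
edges: (1,8,pre); (1,10,pre); (7,9,pre); (8,2,post); (8,6,post); (9,6,post); (10,5,post); (10,7,post); (13,6,at); (15,6,at); (17,2,at); (18,6,at); (19,6,at)


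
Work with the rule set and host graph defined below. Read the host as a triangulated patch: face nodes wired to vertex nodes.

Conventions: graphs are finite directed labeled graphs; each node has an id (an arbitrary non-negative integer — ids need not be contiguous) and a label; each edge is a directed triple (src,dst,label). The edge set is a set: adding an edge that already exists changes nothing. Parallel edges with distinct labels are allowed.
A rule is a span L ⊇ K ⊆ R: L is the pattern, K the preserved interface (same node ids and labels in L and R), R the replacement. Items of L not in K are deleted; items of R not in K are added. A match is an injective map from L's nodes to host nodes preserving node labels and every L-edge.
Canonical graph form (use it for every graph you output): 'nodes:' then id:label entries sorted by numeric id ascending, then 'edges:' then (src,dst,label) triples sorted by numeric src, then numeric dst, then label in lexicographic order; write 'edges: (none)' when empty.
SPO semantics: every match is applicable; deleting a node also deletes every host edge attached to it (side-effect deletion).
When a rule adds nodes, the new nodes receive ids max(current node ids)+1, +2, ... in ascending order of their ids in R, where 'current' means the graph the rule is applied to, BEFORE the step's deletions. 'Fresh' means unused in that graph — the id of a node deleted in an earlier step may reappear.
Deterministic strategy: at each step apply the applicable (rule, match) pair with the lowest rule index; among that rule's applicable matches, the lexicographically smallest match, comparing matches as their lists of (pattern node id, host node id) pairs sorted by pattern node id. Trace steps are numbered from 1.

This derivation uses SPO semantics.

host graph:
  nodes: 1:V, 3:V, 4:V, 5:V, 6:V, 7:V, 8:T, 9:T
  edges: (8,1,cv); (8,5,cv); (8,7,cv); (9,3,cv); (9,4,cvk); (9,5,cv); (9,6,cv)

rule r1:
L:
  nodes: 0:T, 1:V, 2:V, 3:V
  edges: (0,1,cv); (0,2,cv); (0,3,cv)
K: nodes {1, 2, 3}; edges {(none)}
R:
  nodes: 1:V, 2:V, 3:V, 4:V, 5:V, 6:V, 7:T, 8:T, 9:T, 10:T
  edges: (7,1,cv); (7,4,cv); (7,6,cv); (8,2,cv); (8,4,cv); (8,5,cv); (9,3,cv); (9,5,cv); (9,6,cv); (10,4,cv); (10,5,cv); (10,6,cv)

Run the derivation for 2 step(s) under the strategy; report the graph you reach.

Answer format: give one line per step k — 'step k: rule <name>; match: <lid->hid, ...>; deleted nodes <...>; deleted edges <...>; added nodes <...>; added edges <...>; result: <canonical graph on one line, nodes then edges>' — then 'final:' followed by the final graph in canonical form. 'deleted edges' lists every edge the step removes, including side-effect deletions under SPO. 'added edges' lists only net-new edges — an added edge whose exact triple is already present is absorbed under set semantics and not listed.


step 1: rule r1; match: 0->8, 1->1, 2->5, 3->7; deleted nodes 8; deleted edges (8,1,cv); (8,5,cv); (8,7,cv); added nodes 10, 11, 12, 13, 14, 15, 16; added edges (13,1,cv); (13,10,cv); (13,12,cv); (14,5,cv); (14,10,cv); (14,11,cv); (15,7,cv); (15,11,cv); (15,12,cv); (16,10,cv); (16,11,cv); (16,12,cv); result: nodes: 1:V, 3:V, 4:V, 5:V, 6:V, 7:V, 9:T, 10:V, 11:V, 12:V, 13:T, 14:T, 15:T, 16:T edges: (9,3,cv); (9,4,cvk); (9,5,cv); (9,6,cv); (13,1,cv); (13,10,cv); (13,12,cv); (14,5,cv); (14,10,cv); (14,11,cv); (15,7,cv); (15,11,cv); (15,12,cv); (16,10,cv); (16,11,cv); (16,12,cv)
step 2: rule r1; match: 0->9, 1->3, 2->5, 3->6; deleted nodes 9; deleted edges (9,3,cv); (9,4,cvk); (9,5,cv); (9,6,cv); added nodes 17, 18, 19, 20, 21, 22, 23; added edges (20,3,cv); (20,17,cv); (20,19,cv); (21,5,cv); (21,17,cv); (21,18,cv); (22,6,cv); (22,18,cv); (22,19,cv); (23,17,cv); (23,18,cv); (23,19,cv); result: nodes: 1:V, 3:V, 4:V, 5:V, 6:V, 7:V, 10:V, 11:V, 12:V, 13:T, 14:T, 15:T, 16:T, 17:V, 18:V, 19:V, 20:T, 21:T, 22:T, 23:T edges: (13,1,cv); (13,10,cv); (13,12,cv); (14,5,cv); (14,10,cv); (14,11,cv); (15,7,cv); (15,11,cv); (15,12,cv); (16,10,cv); (16,11,cv); (16,12,cv); (20,3,cv); (20,17,cv); (20,19,cv); (21,5,cv); (21,17,cv); (21,18,cv); (22,6,cv); (22,18,cv); (22,19,cv); (23,17,cv); (23,18,cv); (23,19,cv)
final:
nodes: 1:V, 3:V, 4:V, 5:V, 6:V, 7:V, 10:V, 11:V, 12:V, 13:T, 14:T, 15:T, 16:T, 17:V, 18:V, 19:V, 20:T, 21:T, 22:T, 23:T
edges: (13,1,cv); (13,10,cv); (13,12,cv); (14,5,cv); (14,10,cv); (14,11,cv); (15,7,cv); (15,11,cv); (15,12,cv); (16,10,cv); (16,11,cv); (16,12,cv); (20,3,cv); (20,17,cv); (20,19,cv); (21,5,cv); (21,17,cv); (21,18,cv); (22,6,cv); (22,18,cv); (22,19,cv); (23,17,cv); (23,18,cv); (23,19,cv)


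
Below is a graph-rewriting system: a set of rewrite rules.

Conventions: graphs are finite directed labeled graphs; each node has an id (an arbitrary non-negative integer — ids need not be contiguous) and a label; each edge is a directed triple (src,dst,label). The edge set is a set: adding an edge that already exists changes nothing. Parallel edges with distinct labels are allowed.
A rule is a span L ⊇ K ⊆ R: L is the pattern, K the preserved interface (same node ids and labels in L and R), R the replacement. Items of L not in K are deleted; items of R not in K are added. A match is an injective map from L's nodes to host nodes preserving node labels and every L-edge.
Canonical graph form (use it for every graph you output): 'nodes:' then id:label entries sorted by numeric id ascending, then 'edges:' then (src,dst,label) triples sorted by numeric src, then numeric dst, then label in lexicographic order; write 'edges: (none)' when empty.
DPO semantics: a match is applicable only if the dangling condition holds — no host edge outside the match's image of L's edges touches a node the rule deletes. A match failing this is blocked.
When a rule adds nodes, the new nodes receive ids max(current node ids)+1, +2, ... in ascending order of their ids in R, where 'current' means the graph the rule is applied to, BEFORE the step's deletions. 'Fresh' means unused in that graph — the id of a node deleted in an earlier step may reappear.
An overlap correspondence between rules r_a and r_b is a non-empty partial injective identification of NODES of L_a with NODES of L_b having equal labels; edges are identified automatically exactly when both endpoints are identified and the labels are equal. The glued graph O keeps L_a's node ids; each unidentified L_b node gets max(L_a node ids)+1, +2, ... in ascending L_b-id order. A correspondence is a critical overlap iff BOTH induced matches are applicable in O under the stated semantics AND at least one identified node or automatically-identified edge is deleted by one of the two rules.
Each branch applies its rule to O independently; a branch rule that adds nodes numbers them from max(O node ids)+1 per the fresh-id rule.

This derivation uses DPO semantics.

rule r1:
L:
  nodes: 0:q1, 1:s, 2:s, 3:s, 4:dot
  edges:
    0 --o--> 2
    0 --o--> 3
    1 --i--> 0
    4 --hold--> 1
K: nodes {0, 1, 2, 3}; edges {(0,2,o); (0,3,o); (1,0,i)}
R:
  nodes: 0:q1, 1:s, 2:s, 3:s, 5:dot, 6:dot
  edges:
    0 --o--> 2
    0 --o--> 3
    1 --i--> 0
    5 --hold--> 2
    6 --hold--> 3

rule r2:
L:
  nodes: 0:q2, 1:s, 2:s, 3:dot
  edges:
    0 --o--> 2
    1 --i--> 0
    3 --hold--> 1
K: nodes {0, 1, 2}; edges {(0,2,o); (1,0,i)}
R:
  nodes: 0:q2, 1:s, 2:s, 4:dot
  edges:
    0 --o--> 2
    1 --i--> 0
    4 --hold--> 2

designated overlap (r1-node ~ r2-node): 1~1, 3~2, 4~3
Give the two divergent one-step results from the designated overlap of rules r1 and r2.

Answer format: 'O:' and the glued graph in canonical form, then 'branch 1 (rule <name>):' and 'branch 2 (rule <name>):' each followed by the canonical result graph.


O:
nodes: 0:q1, 1:s, 2:s, 3:s, 4:dot, 5:q2
edges: (0,2,o); (0,3,o); (1,0,i); (1,5,i); (4,1,hold); (5,3,o)
branch 1 (rule r1):
nodes: 0:q1, 1:s, 2:s, 3:s, 5:q2, 6:dot, 7:dot
edges: (0,2,o); (0,3,o); (1,0,i); (1,5,i); (5,3,o); (6,2,hold); (7,3,hold)
branch 2 (rule r2):
nodes: 0:q1, 1:s, 2:s, 3:s, 5:q2, 6:dot
edges: (0,2,o); (0,3,o); (1,0,i); (1,5,i); (5,3,o); (6,3,hold)


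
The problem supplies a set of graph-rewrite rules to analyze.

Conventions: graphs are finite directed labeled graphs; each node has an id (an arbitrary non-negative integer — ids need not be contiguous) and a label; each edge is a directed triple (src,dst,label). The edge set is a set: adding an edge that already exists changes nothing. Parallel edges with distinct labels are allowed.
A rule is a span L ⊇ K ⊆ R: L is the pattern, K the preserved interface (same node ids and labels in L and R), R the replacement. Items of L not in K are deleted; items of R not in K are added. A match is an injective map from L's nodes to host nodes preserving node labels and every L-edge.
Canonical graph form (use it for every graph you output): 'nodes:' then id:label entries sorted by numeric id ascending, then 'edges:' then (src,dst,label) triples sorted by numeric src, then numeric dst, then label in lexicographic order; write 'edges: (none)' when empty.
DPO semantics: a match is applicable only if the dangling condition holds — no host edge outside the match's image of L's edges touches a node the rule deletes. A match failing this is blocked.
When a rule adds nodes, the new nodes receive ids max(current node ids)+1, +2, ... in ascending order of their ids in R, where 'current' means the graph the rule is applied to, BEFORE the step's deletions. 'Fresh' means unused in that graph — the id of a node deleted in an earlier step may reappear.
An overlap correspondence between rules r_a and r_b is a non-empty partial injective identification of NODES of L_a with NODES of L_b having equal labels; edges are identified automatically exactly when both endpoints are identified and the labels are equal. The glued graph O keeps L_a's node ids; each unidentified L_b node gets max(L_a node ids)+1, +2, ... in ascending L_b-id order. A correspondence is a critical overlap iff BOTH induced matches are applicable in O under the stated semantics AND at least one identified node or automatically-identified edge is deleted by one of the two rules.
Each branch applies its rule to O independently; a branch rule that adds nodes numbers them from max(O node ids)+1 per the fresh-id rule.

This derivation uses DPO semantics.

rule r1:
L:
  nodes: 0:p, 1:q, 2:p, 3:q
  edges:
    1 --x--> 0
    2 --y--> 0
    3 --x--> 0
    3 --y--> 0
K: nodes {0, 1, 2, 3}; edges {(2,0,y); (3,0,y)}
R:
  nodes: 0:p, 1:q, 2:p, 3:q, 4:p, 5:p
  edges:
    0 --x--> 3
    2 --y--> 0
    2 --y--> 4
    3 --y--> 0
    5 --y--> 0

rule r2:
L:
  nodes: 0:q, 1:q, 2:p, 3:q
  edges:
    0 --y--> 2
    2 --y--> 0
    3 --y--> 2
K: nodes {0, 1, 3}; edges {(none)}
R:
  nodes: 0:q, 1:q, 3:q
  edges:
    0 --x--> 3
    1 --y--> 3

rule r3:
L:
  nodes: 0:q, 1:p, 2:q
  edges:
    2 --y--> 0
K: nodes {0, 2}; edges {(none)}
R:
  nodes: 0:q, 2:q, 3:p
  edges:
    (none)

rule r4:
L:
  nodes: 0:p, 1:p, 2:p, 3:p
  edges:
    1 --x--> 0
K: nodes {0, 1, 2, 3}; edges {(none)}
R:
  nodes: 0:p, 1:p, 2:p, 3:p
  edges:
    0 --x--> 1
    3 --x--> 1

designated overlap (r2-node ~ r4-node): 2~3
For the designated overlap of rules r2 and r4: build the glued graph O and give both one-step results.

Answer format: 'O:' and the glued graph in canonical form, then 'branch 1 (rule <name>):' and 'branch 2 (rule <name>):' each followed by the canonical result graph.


O:
nodes: 0:q, 1:q, 2:p, 3:q, 4:p, 5:p, 6:p
edges: (0,2,y); (2,0,y); (3,2,y); (5,4,x)
branch 1 (rule r2):
nodes: 0:q, 1:q, 3:q, 4:p, 5:p, 6:p
edges: (0,3,x); (1,3,y); (5,4,x)
branch 2 (rule r4):
nodes: 0:q, 1:q, 2:p, 3:q, 4:p, 5:p, 6:p
edges: (0,2,y); (2,0,y); (2,5,x); (3,2,y); (4,5,x)
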